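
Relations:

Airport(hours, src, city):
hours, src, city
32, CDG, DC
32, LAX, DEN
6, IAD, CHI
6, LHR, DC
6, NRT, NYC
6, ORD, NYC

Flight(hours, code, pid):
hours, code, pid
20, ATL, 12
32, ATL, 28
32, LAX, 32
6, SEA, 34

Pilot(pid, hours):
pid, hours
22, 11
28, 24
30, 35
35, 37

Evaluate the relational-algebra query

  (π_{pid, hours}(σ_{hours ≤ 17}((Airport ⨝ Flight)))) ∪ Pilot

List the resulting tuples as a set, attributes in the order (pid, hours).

Joining Airport and Flight on hours yields {(32, CDG, DC, ATL, 28), (32, CDG, DC, LAX, 32), (32, LAX, DEN, ATL, 28), (32, LAX, DEN, LAX, 32), (6, IAD, CHI, SEA, 34), (6, LHR, DC, SEA, 34), (6, NRT, NYC, SEA, 34), (6, ORD, NYC, SEA, 34)}.
Selection hours ≤ 17: {(6, IAD, CHI, SEA, 34), (6, LHR, DC, SEA, 34), (6, NRT, NYC, SEA, 34), (6, ORD, NYC, SEA, 34)}
π[pid, hours]: project onto (pid, hours) (3 duplicate(s) eliminated) → {(34, 6)}
Taking the union: {(22, 11), (28, 24), (30, 35), (34, 6), (35, 37)}

{(22, 11), (28, 24), (30, 35), (34, 6), (35, 37)}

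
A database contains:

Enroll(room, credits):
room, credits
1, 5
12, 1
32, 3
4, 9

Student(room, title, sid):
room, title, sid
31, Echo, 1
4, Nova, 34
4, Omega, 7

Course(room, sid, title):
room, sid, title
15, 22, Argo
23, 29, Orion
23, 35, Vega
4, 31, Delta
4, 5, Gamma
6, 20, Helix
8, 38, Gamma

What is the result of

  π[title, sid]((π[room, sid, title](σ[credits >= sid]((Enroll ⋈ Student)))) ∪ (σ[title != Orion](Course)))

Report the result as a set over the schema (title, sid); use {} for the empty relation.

Joining Enroll and Student on room yields {(4, 9, Nova, 34), (4, 9, Omega, 7)}.
Apply σ_{credits >= sid}; surviving tuples: {(4, 9, Omega, 7)}
π_{room, sid, title} gives {(4, 7, Omega)}.
Apply σ_{title != Orion}; surviving tuples: {(15, 22, Argo), (23, 35, Vega), (4, 31, Delta), (4, 5, Gamma), (6, 20, Helix), (8, 38, Gamma)}
Union: {(4, 7, Omega)} with {(15, 22, Argo), (23, 35, Vega), (4, 31, Delta), (4, 5, Gamma), (6, 20, Helix), (8, 38, Gamma)} → {(15, 22, Argo), (23, 35, Vega), (4, 31, Delta), (4, 5, Gamma), (4, 7, Omega), (6, 20, Helix), (8, 38, Gamma)}
π_{title, sid} gives {(Argo, 22), (Delta, 31), (Gamma, 38), (Gamma, 5), (Helix, 20), (Omega, 7), (Vega, 35)}.

{(Argo, 22), (Delta, 31), (Gamma, 38), (Gamma, 5), (Helix, 20), (Omega, 7), (Vega, 35)}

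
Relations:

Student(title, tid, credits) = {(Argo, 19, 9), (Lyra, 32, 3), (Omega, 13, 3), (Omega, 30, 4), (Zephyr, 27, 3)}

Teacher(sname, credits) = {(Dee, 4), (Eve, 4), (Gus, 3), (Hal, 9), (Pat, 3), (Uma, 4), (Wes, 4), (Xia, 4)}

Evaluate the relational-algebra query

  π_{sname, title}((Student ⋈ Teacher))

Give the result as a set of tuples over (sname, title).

{(Dee, Omega), (Eve, Omega), (Gus, Lyra), (Gus, Omega), (Gus, Zephyr), (Hal, Argo), (Pat, Lyra), (Pat, Omega), (Pat, Zephyr), (Uma, Omega), (Wes, Omega), (Xia, Omega)}

Student ⋈ Teacher (natural join on credits): {(Argo, 19, 9, Hal), (Lyra, 32, 3, Gus), (Lyra, 32, 3, Pat), (Omega, 13, 3, Gus), (Omega, 13, 3, Pat), (Omega, 30, 4, Dee), (Omega, 30, 4, Eve), (Omega, 30, 4, Uma), (Omega, 30, 4, Wes), (Omega, 30, 4, Xia), (Zephyr, 27, 3, Gus), (Zephyr, 27, 3, Pat)}
Projecting to sname, title: {(Dee, Omega), (Eve, Omega), (Gus, Lyra), (Gus, Omega), (Gus, Zephyr), (Hal, Argo), (Pat, Lyra), (Pat, Omega), (Pat, Zephyr), (Uma, Omega), (Wes, Omega), (Xia, Omega)}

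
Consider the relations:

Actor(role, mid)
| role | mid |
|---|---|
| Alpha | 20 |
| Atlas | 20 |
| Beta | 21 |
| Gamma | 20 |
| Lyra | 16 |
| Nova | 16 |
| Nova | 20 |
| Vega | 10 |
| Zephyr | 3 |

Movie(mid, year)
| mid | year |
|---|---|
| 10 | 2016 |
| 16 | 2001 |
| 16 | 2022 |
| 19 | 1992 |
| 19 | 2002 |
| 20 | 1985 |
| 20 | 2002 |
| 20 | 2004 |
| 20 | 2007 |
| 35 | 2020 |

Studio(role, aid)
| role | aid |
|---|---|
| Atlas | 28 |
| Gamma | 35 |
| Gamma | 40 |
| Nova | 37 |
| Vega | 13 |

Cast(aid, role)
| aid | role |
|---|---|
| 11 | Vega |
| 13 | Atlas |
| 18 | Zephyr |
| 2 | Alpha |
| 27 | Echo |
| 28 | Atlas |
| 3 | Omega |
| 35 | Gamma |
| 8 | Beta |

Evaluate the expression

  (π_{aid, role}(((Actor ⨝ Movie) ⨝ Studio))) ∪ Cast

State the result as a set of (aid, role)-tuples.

{(11, Vega), (13, Atlas), (13, Vega), (18, Zephyr), (2, Alpha), (27, Echo), (28, Atlas), (3, Omega), (35, Gamma), (37, Nova), (40, Gamma), (8, Beta)}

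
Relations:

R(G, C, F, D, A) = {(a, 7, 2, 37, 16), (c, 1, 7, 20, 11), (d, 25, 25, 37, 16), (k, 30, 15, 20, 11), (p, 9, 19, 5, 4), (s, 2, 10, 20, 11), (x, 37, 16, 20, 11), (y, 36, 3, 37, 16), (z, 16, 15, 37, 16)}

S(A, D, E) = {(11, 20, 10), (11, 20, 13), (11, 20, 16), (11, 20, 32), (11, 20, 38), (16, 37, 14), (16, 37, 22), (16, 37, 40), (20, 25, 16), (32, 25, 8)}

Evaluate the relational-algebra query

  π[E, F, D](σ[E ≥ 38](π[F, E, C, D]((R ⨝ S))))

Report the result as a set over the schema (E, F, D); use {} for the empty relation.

{(38, 10, 20), (38, 15, 20), (38, 16, 20), (38, 7, 20), (40, 15, 37), (40, 2, 37), (40, 25, 37), (40, 3, 37)}

Natural join on D, A: {(a, 7, 2, 37, 16, 14), (a, 7, 2, 37, 16, 22), (a, 7, 2, 37, 16, 40), (c, 1, 7, 20, 11, 10), (c, 1, 7, 20, 11, 13), (c, 1, 7, 20, 11, 16), (c, 1, 7, 20, 11, 32), (c, 1, 7, 20, 11, 38), (d, 25, 25, 37, 16, 14), (d, 25, 25, 37, 16, 22), (d, 25, 25, 37, 16, 40), (k, 30, 15, 20, 11, 10), (k, 30, 15, 20, 11, 13), (k, 30, 15, 20, 11, 16), (k, 30, 15, 20, 11, 32), (k, 30, 15, 20, 11, 38), (s, 2, 10, 20, 11, 10), (s, 2, 10, 20, 11, 13), (s, 2, 10, 20, 11, 16), (s, 2, 10, 20, 11, 32), (s, 2, 10, 20, 11, 38), (x, 37, 16, 20, 11, 10), (x, 37, 16, 20, 11, 13), (x, 37, 16, 20, 11, 16), (x, 37, 16, 20, 11, 32), (x, 37, 16, 20, 11, 38), (y, 36, 3, 37, 16, 14), (y, 36, 3, 37, 16, 22), (y, 36, 3, 37, 16, 40), (z, 16, 15, 37, 16, 14), (z, 16, 15, 37, 16, 22), (z, 16, 15, 37, 16, 40)}
π[F, E, C, D]: project onto (F, E, C, D) → {(10, 10, 2, 20), (10, 13, 2, 20), (10, 16, 2, 20), (10, 32, 2, 20), (10, 38, 2, 20), (15, 10, 30, 20), (15, 13, 30, 20), (15, 14, 16, 37), (15, 16, 30, 20), (15, 22, 16, 37), (15, 32, 30, 20), (15, 38, 30, 20), (15, 40, 16, 37), (16, 10, 37, 20), (16, 13, 37, 20), (16, 16, 37, 20), (16, 32, 37, 20), (16, 38, 37, 20), (2, 14, 7, 37), (2, 22, 7, 37), (2, 40, 7, 37), (25, 14, 25, 37), (25, 22, 25, 37), (25, 40, 25, 37), (3, 14, 36, 37), (3, 22, 36, 37), (3, 40, 36, 37), (7, 10, 1, 20), (7, 13, 1, 20), (7, 16, 1, 20), (7, 32, 1, 20), (7, 38, 1, 20)}
Selection E ≥ 38: {(10, 38, 2, 20), (15, 38, 30, 20), (15, 40, 16, 37), (16, 38, 37, 20), (2, 40, 7, 37), (25, 40, 25, 37), (3, 40, 36, 37), (7, 38, 1, 20)}
π[E, F, D]: project onto (E, F, D) → {(38, 10, 20), (38, 15, 20), (38, 16, 20), (38, 7, 20), (40, 15, 37), (40, 2, 37), (40, 25, 37), (40, 3, 37)}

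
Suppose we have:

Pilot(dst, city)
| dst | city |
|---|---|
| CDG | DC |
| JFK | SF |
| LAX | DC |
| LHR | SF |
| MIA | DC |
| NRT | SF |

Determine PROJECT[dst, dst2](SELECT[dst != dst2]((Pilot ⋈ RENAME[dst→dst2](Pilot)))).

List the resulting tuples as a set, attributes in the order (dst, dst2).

{(CDG, LAX), (CDG, MIA), (JFK, LHR), (JFK, NRT), (LAX, CDG), (LAX, MIA), (LHR, JFK), (LHR, NRT), (MIA, CDG), (MIA, LAX), (NRT, JFK), (NRT, LHR)}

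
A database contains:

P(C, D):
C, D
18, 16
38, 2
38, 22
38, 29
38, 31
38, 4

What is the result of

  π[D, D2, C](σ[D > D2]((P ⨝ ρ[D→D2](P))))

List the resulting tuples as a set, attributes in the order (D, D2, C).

{(22, 2, 38), (22, 4, 38), (29, 2, 38), (29, 22, 38), (29, 4, 38), (31, 2, 38), (31, 22, 38), (31, 29, 38), (31, 4, 38), (4, 2, 38)}

ρ[D→D2]: schema becomes (C, D2); tuples unchanged.
Natural join on C: {(18, 16, 16), (38, 2, 2), (38, 2, 22), (38, 2, 29), (38, 2, 31), (38, 2, 4), (38, 22, 2), (38, 22, 22), (38, 22, 29), (38, 22, 31), (38, 22, 4), (38, 29, 2), (38, 29, 22), (38, 29, 29), (38, 29, 31), (38, 29, 4), (38, 31, 2), (38, 31, 22), (38, 31, 29), (38, 31, 31), (38, 31, 4), (38, 4, 2), (38, 4, 22), (38, 4, 29), (38, 4, 31), (38, 4, 4)}
Filtering on D > D2 leaves {(38, 22, 2), (38, 22, 4), (38, 29, 2), (38, 29, 22), (38, 29, 4), (38, 31, 2), (38, 31, 22), (38, 31, 29), (38, 31, 4), (38, 4, 2)}.
π[D, D2, C]: project onto (D, D2, C) → {(22, 2, 38), (22, 4, 38), (29, 2, 38), (29, 22, 38), (29, 4, 38), (31, 2, 38), (31, 22, 38), (31, 29, 38), (31, 4, 38), (4, 2, 38)}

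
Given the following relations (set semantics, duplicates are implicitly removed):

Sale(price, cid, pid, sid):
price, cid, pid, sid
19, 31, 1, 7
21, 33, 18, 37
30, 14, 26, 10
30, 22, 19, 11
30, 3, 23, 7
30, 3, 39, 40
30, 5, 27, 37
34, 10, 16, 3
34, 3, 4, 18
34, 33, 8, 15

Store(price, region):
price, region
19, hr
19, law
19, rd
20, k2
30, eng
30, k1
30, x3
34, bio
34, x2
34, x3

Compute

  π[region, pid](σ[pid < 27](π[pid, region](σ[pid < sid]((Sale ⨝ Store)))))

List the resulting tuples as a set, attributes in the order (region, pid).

Sale ⋈ Store (natural join on price): {(19, 31, 1, 7, hr), (19, 31, 1, 7, law), (19, 31, 1, 7, rd), (30, 14, 26, 10, eng), (30, 14, 26, 10, k1), (30, 14, 26, 10, x3), (30, 22, 19, 11, eng), (30, 22, 19, 11, k1), (30, 22, 19, 11, x3), (30, 3, 23, 7, eng), (30, 3, 23, 7, k1), (30, 3, 23, 7, x3), (30, 3, 39, 40, eng), (30, 3, 39, 40, k1), (30, 3, 39, 40, x3), (30, 5, 27, 37, eng), (30, 5, 27, 37, k1), (30, 5, 27, 37, x3), (34, 10, 16, 3, bio), (34, 10, 16, 3, x2), (34, 10, 16, 3, x3), (34, 3, 4, 18, bio), (34, 3, 4, 18, x2), (34, 3, 4, 18, x3), (34, 33, 8, 15, bio), (34, 33, 8, 15, x2), (34, 33, 8, 15, x3)}
Selection pid < sid: {(19, 31, 1, 7, hr), (19, 31, 1, 7, law), (19, 31, 1, 7, rd), (30, 3, 39, 40, eng), (30, 3, 39, 40, k1), (30, 3, 39, 40, x3), (30, 5, 27, 37, eng), (30, 5, 27, 37, k1), (30, 5, 27, 37, x3), (34, 3, 4, 18, bio), (34, 3, 4, 18, x2), (34, 3, 4, 18, x3), (34, 33, 8, 15, bio), (34, 33, 8, 15, x2), (34, 33, 8, 15, x3)}
Keep only column(s) pid, region: {(1, hr), (1, law), (1, rd), (27, eng), (27, k1), (27, x3), (39, eng), (39, k1), (39, x3), (4, bio), (4, x2), (4, x3), (8, bio), (8, x2), (8, x3)}
Selection pid < 27: {(1, hr), (1, law), (1, rd), (4, bio), (4, x2), (4, x3), (8, bio), (8, x2), (8, x3)}
Keep only column(s) region, pid: {(bio, 4), (bio, 8), (hr, 1), (law, 1), (rd, 1), (x2, 4), (x2, 8), (x3, 4), (x3, 8)}

{(bio, 4), (bio, 8), (hr, 1), (law, 1), (rd, 1), (x2, 4), (x2, 8), (x3, 4), (x3, 8)}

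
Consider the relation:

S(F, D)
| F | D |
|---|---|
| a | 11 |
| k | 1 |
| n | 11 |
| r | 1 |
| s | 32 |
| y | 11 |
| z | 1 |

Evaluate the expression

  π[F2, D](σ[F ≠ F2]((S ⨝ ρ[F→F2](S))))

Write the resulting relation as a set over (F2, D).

{(a, 11), (k, 1), (n, 11), (r, 1), (y, 11), (z, 1)}

ρ[F→F2]: schema becomes (F2, D); tuples unchanged.
Natural join on D: {(a, 11, a), (a, 11, n), (a, 11, y), (k, 1, k), (k, 1, r), (k, 1, z), (n, 11, a), (n, 11, n), (n, 11, y), (r, 1, k), (r, 1, r), (r, 1, z), (s, 32, s), (y, 11, a), (y, 11, n), (y, 11, y), (z, 1, k), (z, 1, r), (z, 1, z)}
σ[F ≠ F2]: keep tuples satisfying F ≠ F2 → {(a, 11, n), (a, 11, y), (k, 1, r), (k, 1, z), (n, 11, a), (n, 11, y), (r, 1, k), (r, 1, z), (y, 11, a), (y, 11, n), (z, 1, k), (z, 1, r)}
π[F2, D]: project onto (F2, D) (6 duplicate(s) eliminated) → {(a, 11), (k, 1), (n, 11), (r, 1), (y, 11), (z, 1)}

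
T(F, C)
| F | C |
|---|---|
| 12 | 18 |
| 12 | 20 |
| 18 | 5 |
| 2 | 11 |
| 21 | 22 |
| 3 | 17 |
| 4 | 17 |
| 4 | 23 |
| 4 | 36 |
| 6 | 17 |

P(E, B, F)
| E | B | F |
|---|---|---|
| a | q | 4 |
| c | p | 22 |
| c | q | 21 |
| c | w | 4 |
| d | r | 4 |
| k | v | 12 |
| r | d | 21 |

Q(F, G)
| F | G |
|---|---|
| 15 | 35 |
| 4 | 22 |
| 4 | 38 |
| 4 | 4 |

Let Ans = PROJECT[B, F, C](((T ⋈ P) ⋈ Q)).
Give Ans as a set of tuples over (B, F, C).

{(q, 4, 17), (q, 4, 23), (q, 4, 36), (r, 4, 17), (r, 4, 23), (r, 4, 36), (w, 4, 17), (w, 4, 23), (w, 4, 36)}

T ⋈ P (natural join on F): {(12, 18, k, v), (12, 20, k, v), (21, 22, c, q), (21, 22, r, d), (4, 17, a, q), (4, 17, c, w), (4, 17, d, r), (4, 23, a, q), (4, 23, c, w), (4, 23, d, r), (4, 36, a, q), (4, 36, c, w), (4, 36, d, r)}
(T ⋈ P) ⋈ Q (natural join on F): {(4, 17, a, q, 22), (4, 17, a, q, 38), (4, 17, a, q, 4), (4, 17, c, w, 22), (4, 17, c, w, 38), (4, 17, c, w, 4), (4, 17, d, r, 22), (4, 17, d, r, 38), (4, 17, d, r, 4), (4, 23, a, q, 22), (4, 23, a, q, 38), (4, 23, a, q, 4), (4, 23, c, w, 22), (4, 23, c, w, 38), (4, 23, c, w, 4), (4, 23, d, r, 22), (4, 23, d, r, 38), (4, 23, d, r, 4), (4, 36, a, q, 22), (4, 36, a, q, 38), (4, 36, a, q, 4), (4, 36, c, w, 22), (4, 36, c, w, 38), (4, 36, c, w, 4), (4, 36, d, r, 22), (4, 36, d, r, 38), (4, 36, d, r, 4)}
π_{B, F, C} gives {(q, 4, 17), (q, 4, 23), (q, 4, 36), (r, 4, 17), (r, 4, 23), (r, 4, 36), (w, 4, 17), (w, 4, 23), (w, 4, 36)} (18 duplicate(s) eliminated).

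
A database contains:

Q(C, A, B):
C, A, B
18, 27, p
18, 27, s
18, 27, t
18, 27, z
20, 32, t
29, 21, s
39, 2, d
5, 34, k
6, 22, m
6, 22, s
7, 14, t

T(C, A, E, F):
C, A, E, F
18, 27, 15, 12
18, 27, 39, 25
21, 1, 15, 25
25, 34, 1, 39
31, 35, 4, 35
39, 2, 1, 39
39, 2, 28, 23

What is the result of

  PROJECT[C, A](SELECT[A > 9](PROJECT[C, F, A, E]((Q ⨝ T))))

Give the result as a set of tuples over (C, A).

Natural join on C, A: {(18, 27, p, 15, 12), (18, 27, p, 39, 25), (18, 27, s, 15, 12), (18, 27, s, 39, 25), (18, 27, t, 15, 12), (18, 27, t, 39, 25), (18, 27, z, 15, 12), (18, 27, z, 39, 25), (39, 2, d, 1, 39), (39, 2, d, 28, 23)}
Projecting to C, F, A, E (6 duplicate(s) eliminated): {(18, 12, 27, 15), (18, 25, 27, 39), (39, 23, 2, 28), (39, 39, 2, 1)}
σ[A > 9]: keep tuples satisfying A > 9 → {(18, 12, 27, 15), (18, 25, 27, 39)}
Projecting to C, A (1 duplicate(s) eliminated): {(18, 27)}

{(18, 27)}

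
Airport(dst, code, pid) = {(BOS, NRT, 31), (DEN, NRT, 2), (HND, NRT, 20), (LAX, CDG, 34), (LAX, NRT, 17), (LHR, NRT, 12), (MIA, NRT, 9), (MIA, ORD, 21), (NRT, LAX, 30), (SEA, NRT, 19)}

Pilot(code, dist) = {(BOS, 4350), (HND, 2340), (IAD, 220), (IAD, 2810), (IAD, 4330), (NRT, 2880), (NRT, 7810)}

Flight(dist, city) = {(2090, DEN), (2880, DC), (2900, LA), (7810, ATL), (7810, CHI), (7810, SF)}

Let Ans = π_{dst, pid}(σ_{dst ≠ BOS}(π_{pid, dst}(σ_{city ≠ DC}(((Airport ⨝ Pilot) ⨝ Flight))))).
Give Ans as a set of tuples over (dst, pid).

{(DEN, 2), (HND, 20), (LAX, 17), (LHR, 12), (MIA, 9), (SEA, 19)}

Joining Airport and Pilot on code yields {(BOS, NRT, 31, 2880), (BOS, NRT, 31, 7810), (DEN, NRT, 2, 2880), (DEN, NRT, 2, 7810), (HND, NRT, 20, 2880), (HND, NRT, 20, 7810), (LAX, NRT, 17, 2880), (LAX, NRT, 17, 7810), (LHR, NRT, 12, 2880), (LHR, NRT, 12, 7810), (MIA, NRT, 9, 2880), (MIA, NRT, 9, 7810), (SEA, NRT, 19, 2880), (SEA, NRT, 19, 7810)}.
Joining (Airport ⨝ Pilot) and Flight on dist yields {(BOS, NRT, 31, 2880, DC), (BOS, NRT, 31, 7810, ATL), (BOS, NRT, 31, 7810, CHI), (BOS, NRT, 31, 7810, SF), (DEN, NRT, 2, 2880, DC), (DEN, NRT, 2, 7810, ATL), (DEN, NRT, 2, 7810, CHI), (DEN, NRT, 2, 7810, SF), (HND, NRT, 20, 2880, DC), (HND, NRT, 20, 7810, ATL), (HND, NRT, 20, 7810, CHI), (HND, NRT, 20, 7810, SF), (LAX, NRT, 17, 2880, DC), (LAX, NRT, 17, 7810, ATL), (LAX, NRT, 17, 7810, CHI), (LAX, NRT, 17, 7810, SF), (LHR, NRT, 12, 2880, DC), (LHR, NRT, 12, 7810, ATL), (LHR, NRT, 12, 7810, CHI), (LHR, NRT, 12, 7810, SF), (MIA, NRT, 9, 2880, DC), (MIA, NRT, 9, 7810, ATL), (MIA, NRT, 9, 7810, CHI), (MIA, NRT, 9, 7810, SF), (SEA, NRT, 19, 2880, DC), (SEA, NRT, 19, 7810, ATL), (SEA, NRT, 19, 7810, CHI), (SEA, NRT, 19, 7810, SF)}.
Selection city ≠ DC: {(BOS, NRT, 31, 7810, ATL), (BOS, NRT, 31, 7810, CHI), (BOS, NRT, 31, 7810, SF), (DEN, NRT, 2, 7810, ATL), (DEN, NRT, 2, 7810, CHI), (DEN, NRT, 2, 7810, SF), (HND, NRT, 20, 7810, ATL), (HND, NRT, 20, 7810, CHI), (HND, NRT, 20, 7810, SF), (LAX, NRT, 17, 7810, ATL), (LAX, NRT, 17, 7810, CHI), (LAX, NRT, 17, 7810, SF), (LHR, NRT, 12, 7810, ATL), (LHR, NRT, 12, 7810, CHI), (LHR, NRT, 12, 7810, SF), (MIA, NRT, 9, 7810, ATL), (MIA, NRT, 9, 7810, CHI), (MIA, NRT, 9, 7810, SF), (SEA, NRT, 19, 7810, ATL), (SEA, NRT, 19, 7810, CHI), (SEA, NRT, 19, 7810, SF)}
Keep only column(s) pid, dst (14 duplicate(s) eliminated): {(12, LHR), (17, LAX), (19, SEA), (2, DEN), (20, HND), (31, BOS), (9, MIA)}
Selection dst ≠ BOS: {(12, LHR), (17, LAX), (19, SEA), (2, DEN), (20, HND), (9, MIA)}
Keep only column(s) dst, pid: {(DEN, 2), (HND, 20), (LAX, 17), (LHR, 12), (MIA, 9), (SEA, 19)}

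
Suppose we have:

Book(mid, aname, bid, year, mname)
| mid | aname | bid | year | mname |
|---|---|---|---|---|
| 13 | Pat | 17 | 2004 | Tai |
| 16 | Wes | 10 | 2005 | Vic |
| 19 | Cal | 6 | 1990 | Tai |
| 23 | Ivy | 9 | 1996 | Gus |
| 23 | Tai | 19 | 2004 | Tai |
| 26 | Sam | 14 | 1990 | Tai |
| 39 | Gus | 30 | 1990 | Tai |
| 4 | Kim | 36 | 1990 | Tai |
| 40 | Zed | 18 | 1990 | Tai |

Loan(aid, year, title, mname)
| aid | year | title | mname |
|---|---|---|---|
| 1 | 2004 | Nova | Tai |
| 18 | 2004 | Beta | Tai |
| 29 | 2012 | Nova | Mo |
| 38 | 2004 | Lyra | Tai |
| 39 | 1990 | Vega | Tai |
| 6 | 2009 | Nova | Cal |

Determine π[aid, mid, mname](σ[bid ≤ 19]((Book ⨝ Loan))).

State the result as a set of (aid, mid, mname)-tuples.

{(1, 13, Tai), (1, 23, Tai), (18, 13, Tai), (18, 23, Tai), (38, 13, Tai), (38, 23, Tai), (39, 19, Tai), (39, 26, Tai), (39, 40, Tai)}

Natural join on year, mname: {(13, Pat, 17, 2004, Tai, 1, Nova), (13, Pat, 17, 2004, Tai, 18, Beta), (13, Pat, 17, 2004, Tai, 38, Lyra), (19, Cal, 6, 1990, Tai, 39, Vega), (23, Tai, 19, 2004, Tai, 1, Nova), (23, Tai, 19, 2004, Tai, 18, Beta), (23, Tai, 19, 2004, Tai, 38, Lyra), (26, Sam, 14, 1990, Tai, 39, Vega), (39, Gus, 30, 1990, Tai, 39, Vega), (4, Kim, 36, 1990, Tai, 39, Vega), (40, Zed, 18, 1990, Tai, 39, Vega)}
Selection bid ≤ 19: {(13, Pat, 17, 2004, Tai, 1, Nova), (13, Pat, 17, 2004, Tai, 18, Beta), (13, Pat, 17, 2004, Tai, 38, Lyra), (19, Cal, 6, 1990, Tai, 39, Vega), (23, Tai, 19, 2004, Tai, 1, Nova), (23, Tai, 19, 2004, Tai, 18, Beta), (23, Tai, 19, 2004, Tai, 38, Lyra), (26, Sam, 14, 1990, Tai, 39, Vega), (40, Zed, 18, 1990, Tai, 39, Vega)}
Keep only column(s) aid, mid, mname: {(1, 13, Tai), (1, 23, Tai), (18, 13, Tai), (18, 23, Tai), (38, 13, Tai), (38, 23, Tai), (39, 19, Tai), (39, 26, Tai), (39, 40, Tai)}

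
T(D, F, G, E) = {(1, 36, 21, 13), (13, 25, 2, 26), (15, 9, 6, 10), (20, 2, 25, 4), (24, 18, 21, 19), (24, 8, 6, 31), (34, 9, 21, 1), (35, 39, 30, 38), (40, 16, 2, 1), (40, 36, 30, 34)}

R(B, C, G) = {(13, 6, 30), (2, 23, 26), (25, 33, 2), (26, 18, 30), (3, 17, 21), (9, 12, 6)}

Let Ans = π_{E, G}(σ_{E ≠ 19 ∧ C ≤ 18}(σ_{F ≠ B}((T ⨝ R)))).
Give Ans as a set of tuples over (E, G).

{(1, 21), (13, 21), (31, 6), (34, 30), (38, 30)}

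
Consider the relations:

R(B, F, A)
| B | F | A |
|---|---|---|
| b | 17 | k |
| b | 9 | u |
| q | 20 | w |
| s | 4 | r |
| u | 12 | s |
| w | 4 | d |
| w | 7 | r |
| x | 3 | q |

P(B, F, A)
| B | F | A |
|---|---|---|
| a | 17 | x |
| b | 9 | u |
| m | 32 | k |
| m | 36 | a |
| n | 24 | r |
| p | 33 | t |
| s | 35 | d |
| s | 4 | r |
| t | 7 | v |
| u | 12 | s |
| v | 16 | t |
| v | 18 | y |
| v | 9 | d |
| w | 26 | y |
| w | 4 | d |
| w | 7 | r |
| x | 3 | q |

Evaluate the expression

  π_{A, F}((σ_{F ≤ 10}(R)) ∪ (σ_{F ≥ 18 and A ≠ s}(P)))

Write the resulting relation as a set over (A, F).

{(a, 36), (d, 35), (d, 4), (k, 32), (q, 3), (r, 24), (r, 4), (r, 7), (t, 33), (u, 9), (y, 18), (y, 26)}

Apply σ_{F ≤ 10}; surviving tuples: {(b, 9, u), (s, 4, r), (w, 4, d), (w, 7, r), (x, 3, q)}
Apply σ_{F ≥ 18 and A ≠ s}; surviving tuples: {(m, 32, k), (m, 36, a), (n, 24, r), (p, 33, t), (s, 35, d), (v, 18, y), (w, 26, y)}
Set union of the two operands is {(b, 9, u), (m, 32, k), (m, 36, a), (n, 24, r), (p, 33, t), (s, 35, d), (s, 4, r), (v, 18, y), (w, 26, y), (w, 4, d), (w, 7, r), (x, 3, q)}.
Keep only column(s) A, F: {(a, 36), (d, 35), (d, 4), (k, 32), (q, 3), (r, 24), (r, 4), (r, 7), (t, 33), (u, 9), (y, 18), (y, 26)}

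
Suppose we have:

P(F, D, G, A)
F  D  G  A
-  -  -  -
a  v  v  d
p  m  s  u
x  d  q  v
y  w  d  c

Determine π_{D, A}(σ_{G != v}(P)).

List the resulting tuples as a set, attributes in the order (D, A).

Filtering on G != v leaves {(p, m, s, u), (x, d, q, v), (y, w, d, c)}.
Keep only column(s) D, A: {(d, v), (m, u), (w, c)}

{(d, v), (m, u), (w, c)}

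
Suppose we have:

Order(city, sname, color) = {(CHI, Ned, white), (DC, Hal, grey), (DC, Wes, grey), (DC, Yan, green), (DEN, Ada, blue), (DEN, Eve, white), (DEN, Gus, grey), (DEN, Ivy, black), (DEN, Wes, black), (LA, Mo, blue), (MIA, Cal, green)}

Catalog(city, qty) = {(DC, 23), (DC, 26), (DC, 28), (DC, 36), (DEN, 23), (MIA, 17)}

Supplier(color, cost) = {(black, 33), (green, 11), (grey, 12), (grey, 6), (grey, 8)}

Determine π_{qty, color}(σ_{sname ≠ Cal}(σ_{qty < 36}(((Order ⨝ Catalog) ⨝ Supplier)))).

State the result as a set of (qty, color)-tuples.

Natural join on city: {(DC, Hal, grey, 23), (DC, Hal, grey, 26), (DC, Hal, grey, 28), (DC, Hal, grey, 36), (DC, Wes, grey, 23), (DC, Wes, grey, 26), (DC, Wes, grey, 28), (DC, Wes, grey, 36), (DC, Yan, green, 23), (DC, Yan, green, 26), (DC, Yan, green, 28), (DC, Yan, green, 36), (DEN, Ada, blue, 23), (DEN, Eve, white, 23), (DEN, Gus, grey, 23), (DEN, Ivy, black, 23), (DEN, Wes, black, 23), (MIA, Cal, green, 17)}
Natural join on color: {(DC, Hal, grey, 23, 12), (DC, Hal, grey, 23, 6), (DC, Hal, grey, 23, 8), (DC, Hal, grey, 26, 12), (DC, Hal, grey, 26, 6), (DC, Hal, grey, 26, 8), (DC, Hal, grey, 28, 12), (DC, Hal, grey, 28, 6), (DC, Hal, grey, 28, 8), (DC, Hal, grey, 36, 12), (DC, Hal, grey, 36, 6), (DC, Hal, grey, 36, 8), (DC, Wes, grey, 23, 12), (DC, Wes, grey, 23, 6), (DC, Wes, grey, 23, 8), (DC, Wes, grey, 26, 12), (DC, Wes, grey, 26, 6), (DC, Wes, grey, 26, 8), (DC, Wes, grey, 28, 12), (DC, Wes, grey, 28, 6), (DC, Wes, grey, 28, 8), (DC, Wes, grey, 36, 12), (DC, Wes, grey, 36, 6), (DC, Wes, grey, 36, 8), (DC, Yan, green, 23, 11), (DC, Yan, green, 26, 11), (DC, Yan, green, 28, 11), (DC, Yan, green, 36, 11), (DEN, Gus, grey, 23, 12), (DEN, Gus, grey, 23, 6), (DEN, Gus, grey, 23, 8), (DEN, Ivy, black, 23, 33), (DEN, Wes, black, 23, 33), (MIA, Cal, green, 17, 11)}
σ[qty < 36]: keep tuples satisfying qty < 36 → {(DC, Hal, grey, 23, 12), (DC, Hal, grey, 23, 6), (DC, Hal, grey, 23, 8), (DC, Hal, grey, 26, 12), (DC, Hal, grey, 26, 6), (DC, Hal, grey, 26, 8), (DC, Hal, grey, 28, 12), (DC, Hal, grey, 28, 6), (DC, Hal, grey, 28, 8), (DC, Wes, grey, 23, 12), (DC, Wes, grey, 23, 6), (DC, Wes, grey, 23, 8), (DC, Wes, grey, 26, 12), (DC, Wes, grey, 26, 6), (DC, Wes, grey, 26, 8), (DC, Wes, grey, 28, 12), (DC, Wes, grey, 28, 6), (DC, Wes, grey, 28, 8), (DC, Yan, green, 23, 11), (DC, Yan, green, 26, 11), (DC, Yan, green, 28, 11), (DEN, Gus, grey, 23, 12), (DEN, Gus, grey, 23, 6), (DEN, Gus, grey, 23, 8), (DEN, Ivy, black, 23, 33), (DEN, Wes, black, 23, 33), (MIA, Cal, green, 17, 11)}
σ[sname ≠ Cal]: keep tuples satisfying sname ≠ Cal → {(DC, Hal, grey, 23, 12), (DC, Hal, grey, 23, 6), (DC, Hal, grey, 23, 8), (DC, Hal, grey, 26, 12), (DC, Hal, grey, 26, 6), (DC, Hal, grey, 26, 8), (DC, Hal, grey, 28, 12), (DC, Hal, grey, 28, 6), (DC, Hal, grey, 28, 8), (DC, Wes, grey, 23, 12), (DC, Wes, grey, 23, 6), (DC, Wes, grey, 23, 8), (DC, Wes, grey, 26, 12), (DC, Wes, grey, 26, 6), (DC, Wes, grey, 26, 8), (DC, Wes, grey, 28, 12), (DC, Wes, grey, 28, 6), (DC, Wes, grey, 28, 8), (DC, Yan, green, 23, 11), (DC, Yan, green, 26, 11), (DC, Yan, green, 28, 11), (DEN, Gus, grey, 23, 12), (DEN, Gus, grey, 23, 6), (DEN, Gus, grey, 23, 8), (DEN, Ivy, black, 23, 33), (DEN, Wes, black, 23, 33)}
π[qty, color]: project onto (qty, color) (19 duplicate(s) eliminated) → {(23, black), (23, green), (23, grey), (26, green), (26, grey), (28, green), (28, grey)}

{(23, black), (23, green), (23, grey), (26, green), (26, grey), (28, green), (28, grey)}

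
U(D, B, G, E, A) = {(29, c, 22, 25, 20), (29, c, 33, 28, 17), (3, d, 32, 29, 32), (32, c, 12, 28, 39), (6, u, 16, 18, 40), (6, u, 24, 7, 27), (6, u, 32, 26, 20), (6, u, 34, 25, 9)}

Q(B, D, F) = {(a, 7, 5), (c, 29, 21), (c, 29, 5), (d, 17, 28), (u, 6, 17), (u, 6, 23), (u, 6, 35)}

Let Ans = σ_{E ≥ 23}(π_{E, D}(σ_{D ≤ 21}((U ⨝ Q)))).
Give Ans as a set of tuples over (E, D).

{(25, 6), (26, 6)}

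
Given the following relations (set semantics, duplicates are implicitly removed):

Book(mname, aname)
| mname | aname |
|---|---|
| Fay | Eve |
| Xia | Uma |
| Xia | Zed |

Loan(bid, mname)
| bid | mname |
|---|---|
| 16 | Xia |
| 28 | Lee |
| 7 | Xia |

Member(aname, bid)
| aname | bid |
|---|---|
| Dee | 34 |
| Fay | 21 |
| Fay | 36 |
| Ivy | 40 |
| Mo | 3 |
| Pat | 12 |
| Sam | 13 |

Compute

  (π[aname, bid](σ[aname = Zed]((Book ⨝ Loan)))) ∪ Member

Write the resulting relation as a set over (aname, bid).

Book ⋈ Loan (natural join on mname): {(Xia, Uma, 16), (Xia, Uma, 7), (Xia, Zed, 16), (Xia, Zed, 7)}
Selection aname = Zed: {(Xia, Zed, 16), (Xia, Zed, 7)}
Keep only column(s) aname, bid: {(Zed, 16), (Zed, 7)}
Set union of the two operands is {(Dee, 34), (Fay, 21), (Fay, 36), (Ivy, 40), (Mo, 3), (Pat, 12), (Sam, 13), (Zed, 16), (Zed, 7)}.

{(Dee, 34), (Fay, 21), (Fay, 36), (Ivy, 40), (Mo, 3), (Pat, 12), (Sam, 13), (Zed, 16), (Zed, 7)}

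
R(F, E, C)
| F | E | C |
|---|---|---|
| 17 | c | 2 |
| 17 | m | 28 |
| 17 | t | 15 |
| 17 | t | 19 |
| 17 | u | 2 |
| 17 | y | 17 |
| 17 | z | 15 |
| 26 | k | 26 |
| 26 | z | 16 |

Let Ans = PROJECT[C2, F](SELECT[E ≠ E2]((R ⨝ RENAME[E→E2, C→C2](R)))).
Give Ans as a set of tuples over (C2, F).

ρ[E→E2, C→C2]: schema becomes (F, E2, C2); tuples unchanged.
R ⋈ RENAME[E→E2, C→C2](R) (natural join on F): {(17, c, 2, c, 2), (17, c, 2, m, 28), (17, c, 2, t, 15), (17, c, 2, t, 19), (17, c, 2, u, 2), (17, c, 2, y, 17), (17, c, 2, z, 15), (17, m, 28, c, 2), (17, m, 28, m, 28), (17, m, 28, t, 15), (17, m, 28, t, 19), (17, m, 28, u, 2), (17, m, 28, y, 17), (17, m, 28, z, 15), (17, t, 15, c, 2), (17, t, 15, m, 28), (17, t, 15, t, 15), (17, t, 15, t, 19), (17, t, 15, u, 2), (17, t, 15, y, 17), (17, t, 15, z, 15), (17, t, 19, c, 2), (17, t, 19, m, 28), (17, t, 19, t, 15), (17, t, 19, t, 19), (17, t, 19, u, 2), (17, t, 19, y, 17), (17, t, 19, z, 15), (17, u, 2, c, 2), (17, u, 2, m, 28), (17, u, 2, t, 15), (17, u, 2, t, 19), (17, u, 2, u, 2), (17, u, 2, y, 17), (17, u, 2, z, 15), (17, y, 17, c, 2), (17, y, 17, m, 28), (17, y, 17, t, 15), (17, y, 17, t, 19), (17, y, 17, u, 2), (17, y, 17, y, 17), (17, y, 17, z, 15), (17, z, 15, c, 2), (17, z, 15, m, 28), (17, z, 15, t, 15), (17, z, 15, t, 19), (17, z, 15, u, 2), (17, z, 15, y, 17), (17, z, 15, z, 15), (26, k, 26, k, 26), (26, k, 26, z, 16), (26, z, 16, k, 26), (26, z, 16, z, 16)}
Filtering on E ≠ E2 leaves {(17, c, 2, m, 28), (17, c, 2, t, 15), (17, c, 2, t, 19), (17, c, 2, u, 2), (17, c, 2, y, 17), (17, c, 2, z, 15), (17, m, 28, c, 2), (17, m, 28, t, 15), (17, m, 28, t, 19), (17, m, 28, u, 2), (17, m, 28, y, 17), (17, m, 28, z, 15), (17, t, 15, c, 2), (17, t, 15, m, 28), (17, t, 15, u, 2), (17, t, 15, y, 17), (17, t, 15, z, 15), (17, t, 19, c, 2), (17, t, 19, m, 28), (17, t, 19, u, 2), (17, t, 19, y, 17), (17, t, 19, z, 15), (17, u, 2, c, 2), (17, u, 2, m, 28), (17, u, 2, t, 15), (17, u, 2, t, 19), (17, u, 2, y, 17), (17, u, 2, z, 15), (17, y, 17, c, 2), (17, y, 17, m, 28), (17, y, 17, t, 15), (17, y, 17, t, 19), (17, y, 17, u, 2), (17, y, 17, z, 15), (17, z, 15, c, 2), (17, z, 15, m, 28), (17, z, 15, t, 15), (17, z, 15, t, 19), (17, z, 15, u, 2), (17, z, 15, y, 17), (26, k, 26, z, 16), (26, z, 16, k, 26)}.
π_{C2, F} gives {(15, 17), (16, 26), (17, 17), (19, 17), (2, 17), (26, 26), (28, 17)} (35 duplicate(s) eliminated).

{(15, 17), (16, 26), (17, 17), (19, 17), (2, 17), (26, 26), (28, 17)}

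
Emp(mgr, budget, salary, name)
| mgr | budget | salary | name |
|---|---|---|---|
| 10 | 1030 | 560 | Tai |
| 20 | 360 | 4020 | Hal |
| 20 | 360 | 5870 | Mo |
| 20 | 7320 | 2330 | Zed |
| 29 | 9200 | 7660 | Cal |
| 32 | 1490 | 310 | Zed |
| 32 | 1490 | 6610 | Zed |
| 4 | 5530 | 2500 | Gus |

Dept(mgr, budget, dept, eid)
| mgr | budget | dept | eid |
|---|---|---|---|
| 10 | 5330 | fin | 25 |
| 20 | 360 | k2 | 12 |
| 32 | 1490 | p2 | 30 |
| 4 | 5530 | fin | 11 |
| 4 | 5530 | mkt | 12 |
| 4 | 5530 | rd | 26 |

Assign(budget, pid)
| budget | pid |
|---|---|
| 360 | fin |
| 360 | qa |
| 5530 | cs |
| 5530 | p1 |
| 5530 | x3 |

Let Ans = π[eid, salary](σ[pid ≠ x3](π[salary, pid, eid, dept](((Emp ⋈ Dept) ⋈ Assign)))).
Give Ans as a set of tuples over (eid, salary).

Emp ⋈ Dept (natural join on mgr, budget): {(20, 360, 4020, Hal, k2, 12), (20, 360, 5870, Mo, k2, 12), (32, 1490, 310, Zed, p2, 30), (32, 1490, 6610, Zed, p2, 30), (4, 5530, 2500, Gus, fin, 11), (4, 5530, 2500, Gus, mkt, 12), (4, 5530, 2500, Gus, rd, 26)}
(Emp ⋈ Dept) ⋈ Assign (natural join on budget): {(20, 360, 4020, Hal, k2, 12, fin), (20, 360, 4020, Hal, k2, 12, qa), (20, 360, 5870, Mo, k2, 12, fin), (20, 360, 5870, Mo, k2, 12, qa), (4, 5530, 2500, Gus, fin, 11, cs), (4, 5530, 2500, Gus, fin, 11, p1), (4, 5530, 2500, Gus, fin, 11, x3), (4, 5530, 2500, Gus, mkt, 12, cs), (4, 5530, 2500, Gus, mkt, 12, p1), (4, 5530, 2500, Gus, mkt, 12, x3), (4, 5530, 2500, Gus, rd, 26, cs), (4, 5530, 2500, Gus, rd, 26, p1), (4, 5530, 2500, Gus, rd, 26, x3)}
π_{salary, pid, eid, dept} gives {(2500, cs, 11, fin), (2500, cs, 12, mkt), (2500, cs, 26, rd), (2500, p1, 11, fin), (2500, p1, 12, mkt), (2500, p1, 26, rd), (2500, x3, 11, fin), (2500, x3, 12, mkt), (2500, x3, 26, rd), (4020, fin, 12, k2), (4020, qa, 12, k2), (5870, fin, 12, k2), (5870, qa, 12, k2)}.
σ[pid ≠ x3]: keep tuples satisfying pid ≠ x3 → {(2500, cs, 11, fin), (2500, cs, 12, mkt), (2500, cs, 26, rd), (2500, p1, 11, fin), (2500, p1, 12, mkt), (2500, p1, 26, rd), (4020, fin, 12, k2), (4020, qa, 12, k2), (5870, fin, 12, k2), (5870, qa, 12, k2)}
π_{eid, salary} gives {(11, 2500), (12, 2500), (12, 4020), (12, 5870), (26, 2500)} (5 duplicate(s) eliminated).

{(11, 2500), (12, 2500), (12, 4020), (12, 5870), (26, 2500)}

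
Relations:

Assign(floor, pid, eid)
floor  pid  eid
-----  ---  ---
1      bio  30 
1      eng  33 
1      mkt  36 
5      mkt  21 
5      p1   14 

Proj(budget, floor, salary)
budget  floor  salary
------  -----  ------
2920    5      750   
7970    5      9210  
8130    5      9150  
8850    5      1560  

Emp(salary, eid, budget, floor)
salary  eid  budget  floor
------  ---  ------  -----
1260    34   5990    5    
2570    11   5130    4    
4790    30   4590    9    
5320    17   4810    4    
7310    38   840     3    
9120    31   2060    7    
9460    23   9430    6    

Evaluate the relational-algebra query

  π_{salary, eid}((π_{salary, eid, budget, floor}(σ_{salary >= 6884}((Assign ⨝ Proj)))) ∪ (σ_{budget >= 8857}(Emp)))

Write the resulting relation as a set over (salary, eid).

{(9150, 14), (9150, 21), (9210, 14), (9210, 21), (9460, 23)}

Joining Assign and Proj on floor yields {(5, mkt, 21, 2920, 750), (5, mkt, 21, 7970, 9210), (5, mkt, 21, 8130, 9150), (5, mkt, 21, 8850, 1560), (5, p1, 14, 2920, 750), (5, p1, 14, 7970, 9210), (5, p1, 14, 8130, 9150), (5, p1, 14, 8850, 1560)}.
Filtering on salary >= 6884 leaves {(5, mkt, 21, 7970, 9210), (5, mkt, 21, 8130, 9150), (5, p1, 14, 7970, 9210), (5, p1, 14, 8130, 9150)}.
π[salary, eid, budget, floor]: project onto (salary, eid, budget, floor) → {(9150, 14, 8130, 5), (9150, 21, 8130, 5), (9210, 14, 7970, 5), (9210, 21, 7970, 5)}
Filtering on budget >= 8857 leaves {(9460, 23, 9430, 6)}.
Union: {(9150, 14, 8130, 5), (9150, 21, 8130, 5), (9210, 14, 7970, 5), (9210, 21, 7970, 5)} with {(9460, 23, 9430, 6)} → {(9150, 14, 8130, 5), (9150, 21, 8130, 5), (9210, 14, 7970, 5), (9210, 21, 7970, 5), (9460, 23, 9430, 6)}
π[salary, eid]: project onto (salary, eid) → {(9150, 14), (9150, 21), (9210, 14), (9210, 21), (9460, 23)}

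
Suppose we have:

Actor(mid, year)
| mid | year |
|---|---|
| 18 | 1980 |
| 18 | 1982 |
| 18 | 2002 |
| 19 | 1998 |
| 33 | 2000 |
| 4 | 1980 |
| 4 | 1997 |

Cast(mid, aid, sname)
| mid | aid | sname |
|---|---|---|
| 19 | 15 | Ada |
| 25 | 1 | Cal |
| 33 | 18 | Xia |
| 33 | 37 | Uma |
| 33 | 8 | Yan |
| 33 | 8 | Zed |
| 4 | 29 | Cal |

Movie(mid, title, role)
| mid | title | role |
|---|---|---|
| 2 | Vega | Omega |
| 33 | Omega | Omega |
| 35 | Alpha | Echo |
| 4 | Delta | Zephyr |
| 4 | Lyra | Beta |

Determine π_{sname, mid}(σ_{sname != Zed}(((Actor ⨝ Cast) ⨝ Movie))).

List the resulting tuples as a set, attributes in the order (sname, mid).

{(Cal, 4), (Uma, 33), (Xia, 33), (Yan, 33)}

Actor ⋈ Cast (natural join on mid): {(19, 1998, 15, Ada), (33, 2000, 18, Xia), (33, 2000, 37, Uma), (33, 2000, 8, Yan), (33, 2000, 8, Zed), (4, 1980, 29, Cal), (4, 1997, 29, Cal)}
(Actor ⨝ Cast) ⋈ Movie (natural join on mid): {(33, 2000, 18, Xia, Omega, Omega), (33, 2000, 37, Uma, Omega, Omega), (33, 2000, 8, Yan, Omega, Omega), (33, 2000, 8, Zed, Omega, Omega), (4, 1980, 29, Cal, Delta, Zephyr), (4, 1980, 29, Cal, Lyra, Beta), (4, 1997, 29, Cal, Delta, Zephyr), (4, 1997, 29, Cal, Lyra, Beta)}
σ[sname != Zed]: keep tuples satisfying sname != Zed → {(33, 2000, 18, Xia, Omega, Omega), (33, 2000, 37, Uma, Omega, Omega), (33, 2000, 8, Yan, Omega, Omega), (4, 1980, 29, Cal, Delta, Zephyr), (4, 1980, 29, Cal, Lyra, Beta), (4, 1997, 29, Cal, Delta, Zephyr), (4, 1997, 29, Cal, Lyra, Beta)}
Keep only column(s) sname, mid (3 duplicate(s) eliminated): {(Cal, 4), (Uma, 33), (Xia, 33), (Yan, 33)}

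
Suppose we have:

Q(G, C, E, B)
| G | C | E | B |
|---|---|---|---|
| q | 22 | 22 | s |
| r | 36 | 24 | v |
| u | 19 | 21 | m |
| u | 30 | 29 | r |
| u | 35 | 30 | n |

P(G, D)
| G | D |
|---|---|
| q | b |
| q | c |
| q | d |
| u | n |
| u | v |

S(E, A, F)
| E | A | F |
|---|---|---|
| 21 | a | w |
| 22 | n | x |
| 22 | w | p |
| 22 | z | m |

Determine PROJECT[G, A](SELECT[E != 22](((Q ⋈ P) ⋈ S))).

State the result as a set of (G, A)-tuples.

{(u, a)}

Q ⋈ P (natural join on G): {(q, 22, 22, s, b), (q, 22, 22, s, c), (q, 22, 22, s, d), (u, 19, 21, m, n), (u, 19, 21, m, v), (u, 30, 29, r, n), (u, 30, 29, r, v), (u, 35, 30, n, n), (u, 35, 30, n, v)}
(Q ⋈ P) ⋈ S (natural join on E): {(q, 22, 22, s, b, n, x), (q, 22, 22, s, b, w, p), (q, 22, 22, s, b, z, m), (q, 22, 22, s, c, n, x), (q, 22, 22, s, c, w, p), (q, 22, 22, s, c, z, m), (q, 22, 22, s, d, n, x), (q, 22, 22, s, d, w, p), (q, 22, 22, s, d, z, m), (u, 19, 21, m, n, a, w), (u, 19, 21, m, v, a, w)}
Selection E != 22: {(u, 19, 21, m, n, a, w), (u, 19, 21, m, v, a, w)}
Keep only column(s) G, A (1 duplicate(s) eliminated): {(u, a)}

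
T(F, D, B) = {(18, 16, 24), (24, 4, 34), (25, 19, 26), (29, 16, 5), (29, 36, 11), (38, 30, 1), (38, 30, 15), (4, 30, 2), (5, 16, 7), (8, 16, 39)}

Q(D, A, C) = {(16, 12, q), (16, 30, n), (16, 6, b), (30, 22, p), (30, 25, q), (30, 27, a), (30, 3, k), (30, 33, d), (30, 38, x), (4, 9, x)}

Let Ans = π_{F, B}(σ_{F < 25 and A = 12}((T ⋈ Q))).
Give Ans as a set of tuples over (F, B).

Natural join on D: {(18, 16, 24, 12, q), (18, 16, 24, 30, n), (18, 16, 24, 6, b), (24, 4, 34, 9, x), (29, 16, 5, 12, q), (29, 16, 5, 30, n), (29, 16, 5, 6, b), (38, 30, 1, 22, p), (38, 30, 1, 25, q), (38, 30, 1, 27, a), (38, 30, 1, 3, k), (38, 30, 1, 33, d), (38, 30, 1, 38, x), (38, 30, 15, 22, p), (38, 30, 15, 25, q), (38, 30, 15, 27, a), (38, 30, 15, 3, k), (38, 30, 15, 33, d), (38, 30, 15, 38, x), (4, 30, 2, 22, p), (4, 30, 2, 25, q), (4, 30, 2, 27, a), (4, 30, 2, 3, k), (4, 30, 2, 33, d), (4, 30, 2, 38, x), (5, 16, 7, 12, q), (5, 16, 7, 30, n), (5, 16, 7, 6, b), (8, 16, 39, 12, q), (8, 16, 39, 30, n), (8, 16, 39, 6, b)}
Selection F < 25 and A = 12: {(18, 16, 24, 12, q), (5, 16, 7, 12, q), (8, 16, 39, 12, q)}
π[F, B]: project onto (F, B) → {(18, 24), (5, 7), (8, 39)}

{(18, 24), (5, 7), (8, 39)}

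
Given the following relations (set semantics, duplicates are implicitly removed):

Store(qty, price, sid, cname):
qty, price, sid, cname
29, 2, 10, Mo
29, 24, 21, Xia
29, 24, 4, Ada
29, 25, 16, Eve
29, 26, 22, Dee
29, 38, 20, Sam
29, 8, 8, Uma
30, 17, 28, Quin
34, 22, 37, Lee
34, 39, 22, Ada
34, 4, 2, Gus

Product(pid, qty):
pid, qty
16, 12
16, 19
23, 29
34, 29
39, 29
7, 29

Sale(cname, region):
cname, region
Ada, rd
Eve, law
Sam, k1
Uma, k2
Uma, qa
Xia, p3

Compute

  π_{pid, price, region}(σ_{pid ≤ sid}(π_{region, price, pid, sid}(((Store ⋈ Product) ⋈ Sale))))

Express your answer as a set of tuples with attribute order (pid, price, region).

Natural join on qty: {(29, 2, 10, Mo, 23), (29, 2, 10, Mo, 34), (29, 2, 10, Mo, 39), (29, 2, 10, Mo, 7), (29, 24, 21, Xia, 23), (29, 24, 21, Xia, 34), (29, 24, 21, Xia, 39), (29, 24, 21, Xia, 7), (29, 24, 4, Ada, 23), (29, 24, 4, Ada, 34), (29, 24, 4, Ada, 39), (29, 24, 4, Ada, 7), (29, 25, 16, Eve, 23), (29, 25, 16, Eve, 34), (29, 25, 16, Eve, 39), (29, 25, 16, Eve, 7), (29, 26, 22, Dee, 23), (29, 26, 22, Dee, 34), (29, 26, 22, Dee, 39), (29, 26, 22, Dee, 7), (29, 38, 20, Sam, 23), (29, 38, 20, Sam, 34), (29, 38, 20, Sam, 39), (29, 38, 20, Sam, 7), (29, 8, 8, Uma, 23), (29, 8, 8, Uma, 34), (29, 8, 8, Uma, 39), (29, 8, 8, Uma, 7)}
Natural join on cname: {(29, 24, 21, Xia, 23, p3), (29, 24, 21, Xia, 34, p3), (29, 24, 21, Xia, 39, p3), (29, 24, 21, Xia, 7, p3), (29, 24, 4, Ada, 23, rd), (29, 24, 4, Ada, 34, rd), (29, 24, 4, Ada, 39, rd), (29, 24, 4, Ada, 7, rd), (29, 25, 16, Eve, 23, law), (29, 25, 16, Eve, 34, law), (29, 25, 16, Eve, 39, law), (29, 25, 16, Eve, 7, law), (29, 38, 20, Sam, 23, k1), (29, 38, 20, Sam, 34, k1), (29, 38, 20, Sam, 39, k1), (29, 38, 20, Sam, 7, k1), (29, 8, 8, Uma, 23, k2), (29, 8, 8, Uma, 23, qa), (29, 8, 8, Uma, 34, k2), (29, 8, 8, Uma, 34, qa), (29, 8, 8, Uma, 39, k2), (29, 8, 8, Uma, 39, qa), (29, 8, 8, Uma, 7, k2), (29, 8, 8, Uma, 7, qa)}
π[region, price, pid, sid]: project onto (region, price, pid, sid) → {(k1, 38, 23, 20), (k1, 38, 34, 20), (k1, 38, 39, 20), (k1, 38, 7, 20), (k2, 8, 23, 8), (k2, 8, 34, 8), (k2, 8, 39, 8), (k2, 8, 7, 8), (law, 25, 23, 16), (law, 25, 34, 16), (law, 25, 39, 16), (law, 25, 7, 16), (p3, 24, 23, 21), (p3, 24, 34, 21), (p3, 24, 39, 21), (p3, 24, 7, 21), (qa, 8, 23, 8), (qa, 8, 34, 8), (qa, 8, 39, 8), (qa, 8, 7, 8), (rd, 24, 23, 4), (rd, 24, 34, 4), (rd, 24, 39, 4), (rd, 24, 7, 4)}
Apply σ_{pid ≤ sid}; surviving tuples: {(k1, 38, 7, 20), (k2, 8, 7, 8), (law, 25, 7, 16), (p3, 24, 7, 21), (qa, 8, 7, 8)}
π[pid, price, region]: project onto (pid, price, region) → {(7, 24, p3), (7, 25, law), (7, 38, k1), (7, 8, k2), (7, 8, qa)}

{(7, 24, p3), (7, 25, law), (7, 38, k1), (7, 8, k2), (7, 8, qa)}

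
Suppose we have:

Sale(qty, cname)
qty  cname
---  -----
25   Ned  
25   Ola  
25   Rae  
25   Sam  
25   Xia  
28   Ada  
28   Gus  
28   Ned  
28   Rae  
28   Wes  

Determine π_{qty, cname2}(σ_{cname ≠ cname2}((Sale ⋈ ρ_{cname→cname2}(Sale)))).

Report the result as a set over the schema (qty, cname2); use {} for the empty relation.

{(25, Ned), (25, Ola), (25, Rae), (25, Sam), (25, Xia), (28, Ada), (28, Gus), (28, Ned), (28, Rae), (28, Wes)}

ρ[cname→cname2]: schema becomes (qty, cname2); tuples unchanged.
Joining Sale and ρ_{cname→cname2}(Sale) on qty yields {(25, Ned, Ned), (25, Ned, Ola), (25, Ned, Rae), (25, Ned, Sam), (25, Ned, Xia), (25, Ola, Ned), (25, Ola, Ola), (25, Ola, Rae), (25, Ola, Sam), (25, Ola, Xia), (25, Rae, Ned), (25, Rae, Ola), (25, Rae, Rae), (25, Rae, Sam), (25, Rae, Xia), (25, Sam, Ned), (25, Sam, Ola), (25, Sam, Rae), (25, Sam, Sam), (25, Sam, Xia), (25, Xia, Ned), (25, Xia, Ola), (25, Xia, Rae), (25, Xia, Sam), (25, Xia, Xia), (28, Ada, Ada), (28, Ada, Gus), (28, Ada, Ned), (28, Ada, Rae), (28, Ada, Wes), (28, Gus, Ada), (28, Gus, Gus), (28, Gus, Ned), (28, Gus, Rae), (28, Gus, Wes), (28, Ned, Ada), (28, Ned, Gus), (28, Ned, Ned), (28, Ned, Rae), (28, Ned, Wes), (28, Rae, Ada), (28, Rae, Gus), (28, Rae, Ned), (28, Rae, Rae), (28, Rae, Wes), (28, Wes, Ada), (28, Wes, Gus), (28, Wes, Ned), (28, Wes, Rae), (28, Wes, Wes)}.
Selection cname ≠ cname2: {(25, Ned, Ola), (25, Ned, Rae), (25, Ned, Sam), (25, Ned, Xia), (25, Ola, Ned), (25, Ola, Rae), (25, Ola, Sam), (25, Ola, Xia), (25, Rae, Ned), (25, Rae, Ola), (25, Rae, Sam), (25, Rae, Xia), (25, Sam, Ned), (25, Sam, Ola), (25, Sam, Rae), (25, Sam, Xia), (25, Xia, Ned), (25, Xia, Ola), (25, Xia, Rae), (25, Xia, Sam), (28, Ada, Gus), (28, Ada, Ned), (28, Ada, Rae), (28, Ada, Wes), (28, Gus, Ada), (28, Gus, Ned), (28, Gus, Rae), (28, Gus, Wes), (28, Ned, Ada), (28, Ned, Gus), (28, Ned, Rae), (28, Ned, Wes), (28, Rae, Ada), (28, Rae, Gus), (28, Rae, Ned), (28, Rae, Wes), (28, Wes, Ada), (28, Wes, Gus), (28, Wes, Ned), (28, Wes, Rae)}
π_{qty, cname2} gives {(25, Ned), (25, Ola), (25, Rae), (25, Sam), (25, Xia), (28, Ada), (28, Gus), (28, Ned), (28, Rae), (28, Wes)} (30 duplicate(s) eliminated).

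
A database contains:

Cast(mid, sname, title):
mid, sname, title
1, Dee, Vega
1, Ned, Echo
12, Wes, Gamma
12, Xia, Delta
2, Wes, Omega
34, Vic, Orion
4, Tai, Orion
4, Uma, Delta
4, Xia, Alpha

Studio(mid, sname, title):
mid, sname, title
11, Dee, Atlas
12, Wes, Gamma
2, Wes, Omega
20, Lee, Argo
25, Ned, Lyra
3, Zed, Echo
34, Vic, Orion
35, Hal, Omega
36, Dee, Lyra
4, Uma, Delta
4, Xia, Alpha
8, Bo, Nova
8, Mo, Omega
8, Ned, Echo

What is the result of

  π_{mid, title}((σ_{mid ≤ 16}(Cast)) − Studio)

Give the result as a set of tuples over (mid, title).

{(1, Echo), (1, Vega), (12, Delta), (4, Orion)}

σ[mid ≤ 16]: keep tuples satisfying mid ≤ 16 → {(1, Dee, Vega), (1, Ned, Echo), (12, Wes, Gamma), (12, Xia, Delta), (2, Wes, Omega), (4, Tai, Orion), (4, Uma, Delta), (4, Xia, Alpha)}
Taking the difference: {(1, Dee, Vega), (1, Ned, Echo), (12, Xia, Delta), (4, Tai, Orion)}
Keep only column(s) mid, title: {(1, Echo), (1, Vega), (12, Delta), (4, Orion)}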